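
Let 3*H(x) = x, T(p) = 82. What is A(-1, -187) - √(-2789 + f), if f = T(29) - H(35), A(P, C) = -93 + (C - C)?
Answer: -93 - 2*I*√6117/3 ≈ -93.0 - 52.141*I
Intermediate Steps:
H(x) = x/3
A(P, C) = -93 (A(P, C) = -93 + 0 = -93)
f = 211/3 (f = 82 - 35/3 = 211/3 ≈ 70.333)
A(-1, -187) - √(-2789 + f) = -93 - √(-2789 + 211/3) = -93 - √(-8156/3) = -93 - 2*I*√6117/3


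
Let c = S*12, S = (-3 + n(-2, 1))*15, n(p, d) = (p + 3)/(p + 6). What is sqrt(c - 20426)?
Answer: I*sqrt(20921) ≈ 144.64*I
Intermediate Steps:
n(p, d) = (3 + p)/(6 + p)
S = -165/4 (S = (-3 + (3 - 2)/(6 - 2))*15 = (-3 + 1/4)*15 = -11/4*15 = -165/4 ≈ -41.250)
c = -495 (c = -165/4*12 = -495)
sqrt(c - 20426) = sqrt(-495 - 20426) = sqrt(-20921) = I*sqrt(20921)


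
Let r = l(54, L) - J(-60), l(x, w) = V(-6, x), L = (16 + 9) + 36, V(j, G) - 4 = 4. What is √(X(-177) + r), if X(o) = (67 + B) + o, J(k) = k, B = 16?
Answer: I*√26 ≈ 5.099*I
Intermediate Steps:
V(j, G) = 8 (V(j, G) = 4 + 4 = 8)
L = 61 (L = 25 + 36 = 61)
l(x, w) = 8
X(o) = 83 + o (X(o) = (67 + 16) + o = 83 + o)
r = 68 (r = 8 - 1*(-60) = 8 + 60 = 68)
√(X(-177) + r) = √((83 - 177) + 68) = √(-94 + 68) = √(-26) = I*√26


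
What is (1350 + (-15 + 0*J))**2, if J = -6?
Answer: 1782225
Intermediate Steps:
(1350 + (-15 + 0*J))**2 = (1350 + (-15 + 0*(-6)))**2 = (1350 + (-15 + 0))**2 = (1350 - 15)**2 = 1335**2 = 1782225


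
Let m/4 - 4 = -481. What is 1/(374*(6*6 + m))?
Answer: -1/700128 ≈ -1.4283e-6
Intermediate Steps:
m = -1908 (m = 16 + 4*(-481) = 16 - 1924 = -1908)
1/(374*(6*6 + m)) = 1/(374*(6*6 - 1908)) = 1/(374*(36 - 1908)) = 1/(374*(-1872)) = 1/(-700128) = -1/700128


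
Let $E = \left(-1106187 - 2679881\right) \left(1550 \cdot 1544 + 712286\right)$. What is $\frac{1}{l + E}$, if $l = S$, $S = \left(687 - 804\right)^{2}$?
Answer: $- \frac{1}{11757581155359} \approx -8.5052 \cdot 10^{-14}$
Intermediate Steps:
$S = 13689$ ($S = \left(-117\right)^{2} = 13689$)
$l = 13689$
$E = -11757581169048$ ($E = - 3786068 \left(2393200 + 712286\right) = \left(-3786068\right) 3105486 = -11757581169048$)
$\frac{1}{l + E} = \frac{1}{13689 - 11757581169048} = \frac{1}{-11757581155359} = - \frac{1}{11757581155359}$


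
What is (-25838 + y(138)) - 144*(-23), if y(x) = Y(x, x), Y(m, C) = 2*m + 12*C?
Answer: -20594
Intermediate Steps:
y(x) = 14*x (y(x) = 2*x + 12*x = 14*x)
(-25838 + y(138)) - 144*(-23) = (-25838 + 14*138) - 144*(-23) = (-25838 + 1932) + 3312 = -23906 + 3312 = -20594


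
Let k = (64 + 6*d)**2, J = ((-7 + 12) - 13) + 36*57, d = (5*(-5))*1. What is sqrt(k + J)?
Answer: 4*sqrt(590) ≈ 97.160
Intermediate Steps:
d = -25 (d = -25*1 = -25)
J = 2044 (J = (5 - 13) + 2052 = -8 + 2052 = 2044)
k = 7396 (k = (64 + 6*(-25))**2 = (64 - 150)**2 = (-86)**2 = 7396)
sqrt(k + J) = sqrt(7396 + 2044) = sqrt(9440) = 4*sqrt(590)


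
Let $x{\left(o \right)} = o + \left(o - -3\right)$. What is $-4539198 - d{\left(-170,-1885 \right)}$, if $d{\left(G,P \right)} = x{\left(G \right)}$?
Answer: $-4538861$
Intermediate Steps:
$x{\left(o \right)} = 3 + 2 o$ ($x{\left(o \right)} = o + \left(o + 3\right) = o + \left(3 + o\right) = 3 + 2 o$)
$d{\left(G,P \right)} = 3 + 2 G$
$-4539198 - d{\left(-170,-1885 \right)} = -4539198 - \left(3 + 2 \left(-170\right)\right) = -4539198 - \left(3 - 340\right) = -4539198 - -337 = -4539198 + 337 = -4538861$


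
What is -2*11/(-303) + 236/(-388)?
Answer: -15743/29391 ≈ -0.53564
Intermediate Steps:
-2*11/(-303) + 236/(-388) = -22*(-1/303) + 236*(-1/388) = 22/303 - 59/97 = -15743/29391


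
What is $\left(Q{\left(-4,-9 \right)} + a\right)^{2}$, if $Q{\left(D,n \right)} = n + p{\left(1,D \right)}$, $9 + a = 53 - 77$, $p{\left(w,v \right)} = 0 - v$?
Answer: $1444$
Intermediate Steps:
$p{\left(w,v \right)} = - v$
$a = -33$ ($a = -9 + \left(53 - 77\right) = -9 - 24 = -33$)
$Q{\left(D,n \right)} = n - D$
$\left(Q{\left(-4,-9 \right)} + a\right)^{2} = \left(\left(-9 - -4\right) - 33\right)^{2} = \left(\left(-9 + 4\right) - 33\right)^{2} = \left(-5 - 33\right)^{2} = \left(-38\right)^{2} = 1444$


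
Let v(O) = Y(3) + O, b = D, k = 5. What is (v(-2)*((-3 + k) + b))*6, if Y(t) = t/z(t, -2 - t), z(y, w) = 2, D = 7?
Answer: -27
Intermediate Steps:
b = 7
Y(t) = t/2
v(O) = 3/2 + O (v(O) = (1/2)*3 + O = 3/2 + O)
(v(-2)*((-3 + k) + b))*6 = ((3/2 - 2)*((-3 + 5) + 7))*6 = -(2 + 7)/2*6 = -1/2*9*6 = -9/2*6 = -27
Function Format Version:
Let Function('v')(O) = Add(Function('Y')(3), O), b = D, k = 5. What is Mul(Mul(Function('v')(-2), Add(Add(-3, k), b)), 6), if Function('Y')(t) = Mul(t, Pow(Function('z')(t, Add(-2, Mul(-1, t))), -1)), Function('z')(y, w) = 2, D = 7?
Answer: -27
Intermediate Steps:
b = 7
Function('Y')(t) = Mul(Rational(1, 2), t) (Function('Y')(t) = Mul(t, Pow(2, -1)) = Mul(t, Rational(1, 2)) = Mul(Rational(1, 2), t))
Function('v')(O) = Add(Rational(3, 2), O) (Function('v')(O) = Add(Mul(Rational(1, 2), 3), O) = Add(Rational(3, 2), O))
Mul(Mul(Function('v')(-2), Add(Add(-3, k), b)), 6) = Mul(Mul(Add(Rational(3, 2), -2), Add(Add(-3, 5), 7)), 6) = Mul(Mul(Rational(-1, 2), Add(2, 7)), 6) = Mul(Mul(Rational(-1, 2), 9), 6) = Mul(Rational(-9, 2), 6) = -27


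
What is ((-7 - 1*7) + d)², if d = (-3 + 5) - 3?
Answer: 225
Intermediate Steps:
d = -1 (d = 2 - 3 = -1)
((-7 - 1*7) + d)² = ((-7 - 1*7) - 1)² = ((-7 - 7) - 1)² = (-14 - 1)² = (-15)² = 225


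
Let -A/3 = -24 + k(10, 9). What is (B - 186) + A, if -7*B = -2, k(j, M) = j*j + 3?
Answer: -2959/7 ≈ -422.71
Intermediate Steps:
k(j, M) = 3 + j**2 (k(j, M) = j**2 + 3 = 3 + j**2)
A = -237 (A = -3*(-24 + (3 + 10**2)) = -3*(-24 + (3 + 100)) = -3*(-24 + 103) = -3*79 = -237)
B = 2/7 (B = -1/7*(-2) = 2/7 ≈ 0.28571)
(B - 186) + A = (2/7 - 186) - 237 = -1300/7 - 237 = -2959/7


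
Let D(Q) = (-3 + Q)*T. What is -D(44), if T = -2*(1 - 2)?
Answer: -82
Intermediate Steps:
T = 2 (T = -2*(-1) = 2)
D(Q) = -6 + 2*Q (D(Q) = (-3 + Q)*2 = -6 + 2*Q)
-D(44) = -(-6 + 2*44) = -(-6 + 88) = -1*82 = -82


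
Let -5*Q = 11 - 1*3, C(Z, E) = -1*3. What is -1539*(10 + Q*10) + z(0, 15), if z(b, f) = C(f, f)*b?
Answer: 9234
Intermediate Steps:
C(Z, E) = -3
Q = -8/5 (Q = -(11 - 1*3)/5 = -(11 - 3)/5 = -⅕*8 = -8/5 ≈ -1.6000)
z(b, f) = -3*b
-1539*(10 + Q*10) + z(0, 15) = -1539*(10 - 8/5*10) - 3*0 = -1539*(10 - 16) + 0 = -1539*(-6) + 0 = 9234 + 0 = 9234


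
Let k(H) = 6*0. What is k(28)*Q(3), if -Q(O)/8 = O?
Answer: 0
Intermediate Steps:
Q(O) = -8*O
k(H) = 0
k(28)*Q(3) = 0*(-8*3) = 0*(-24) = 0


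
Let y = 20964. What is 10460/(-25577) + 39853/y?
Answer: 800036741/536196228 ≈ 1.4921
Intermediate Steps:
10460/(-25577) + 39853/y = 10460/(-25577) + 39853/20964 = 10460*(-1/25577) + 39853*(1/20964) = -10460/25577 + 39853/20964 = 800036741/536196228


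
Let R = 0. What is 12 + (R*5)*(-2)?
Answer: 12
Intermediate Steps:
12 + (R*5)*(-2) = 12 + (0*5)*(-2) = 12 + 0*(-2) = 12 + 0 = 12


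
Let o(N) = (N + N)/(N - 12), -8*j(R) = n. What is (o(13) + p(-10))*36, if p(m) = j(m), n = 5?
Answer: 1827/2 ≈ 913.50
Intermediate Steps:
j(R) = -5/8 (j(R) = -⅛*5 = -5/8)
p(m) = -5/8
o(N) = 2*N/(-12 + N) (o(N) = (2*N)/(-12 + N) = 2*N/(-12 + N))
(o(13) + p(-10))*36 = (2*13/(-12 + 13) - 5/8)*36 = (2*13/1 - 5/8)*36 = (2*13*1 - 5/8)*36 = (26 - 5/8)*36 = (203/8)*36 = 1827/2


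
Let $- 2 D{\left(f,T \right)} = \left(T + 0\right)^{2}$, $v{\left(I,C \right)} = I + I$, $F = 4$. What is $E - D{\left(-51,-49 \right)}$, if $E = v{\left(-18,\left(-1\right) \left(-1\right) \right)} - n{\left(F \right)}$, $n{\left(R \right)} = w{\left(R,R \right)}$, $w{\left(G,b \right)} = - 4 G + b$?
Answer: $\frac{2353}{2} \approx 1176.5$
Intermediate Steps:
$w{\left(G,b \right)} = b - 4 G$
$n{\left(R \right)} = - 3 R$ ($n{\left(R \right)} = R - 4 R = - 3 R$)
$v{\left(I,C \right)} = 2 I$
$D{\left(f,T \right)} = - \frac{T^{2}}{2}$ ($D{\left(f,T \right)} = - \frac{\left(T + 0\right)^{2}}{2} = - \frac{T^{2}}{2}$)
$E = -24$ ($E = 2 \left(-18\right) - \left(-3\right) 4 = -36 - -12 = -36 + 12 = -24$)
$E - D{\left(-51,-49 \right)} = -24 - - \frac{\left(-49\right)^{2}}{2} = -24 - \left(- \frac{1}{2}\right) 2401 = -24 - - \frac{2401}{2} = -24 + \frac{2401}{2} = \frac{2353}{2}$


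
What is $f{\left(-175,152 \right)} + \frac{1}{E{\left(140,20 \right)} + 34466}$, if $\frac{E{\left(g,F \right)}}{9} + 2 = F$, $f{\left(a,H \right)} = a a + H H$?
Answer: $\frac{1860527813}{34628} \approx 53729.0$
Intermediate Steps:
$f{\left(a,H \right)} = H^{2} + a^{2}$ ($f{\left(a,H \right)} = a^{2} + H^{2} = H^{2} + a^{2}$)
$E{\left(g,F \right)} = -18 + 9 F$
$f{\left(-175,152 \right)} + \frac{1}{E{\left(140,20 \right)} + 34466} = \left(152^{2} + \left(-175\right)^{2}\right) + \frac{1}{\left(-18 + 9 \cdot 20\right) + 34466} = \left(23104 + 30625\right) + \frac{1}{\left(-18 + 180\right) + 34466} = 53729 + \frac{1}{162 + 34466} = 53729 + \frac{1}{34628} = \frac{1860527813}{34628}$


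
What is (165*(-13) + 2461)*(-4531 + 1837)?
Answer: -851304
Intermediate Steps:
(165*(-13) + 2461)*(-4531 + 1837) = (-2145 + 2461)*(-2694) = 316*(-2694) = -851304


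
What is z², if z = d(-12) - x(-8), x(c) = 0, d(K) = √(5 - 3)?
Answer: 2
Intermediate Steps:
d(K) = √2
z = √2 (z = √2 - 1*0 = √2 + 0 = √2 ≈ 1.4142)
z² = (√2)² = 2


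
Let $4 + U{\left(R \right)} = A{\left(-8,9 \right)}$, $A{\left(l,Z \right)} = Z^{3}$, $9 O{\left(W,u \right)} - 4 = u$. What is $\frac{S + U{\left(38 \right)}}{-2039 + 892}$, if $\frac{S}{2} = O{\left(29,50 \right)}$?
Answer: $- \frac{737}{1147} \approx -0.64255$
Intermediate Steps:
$O{\left(W,u \right)} = \frac{4}{9} + \frac{u}{9}$
$U{\left(R \right)} = 725$ ($U{\left(R \right)} = -4 + 9^{3} = -4 + 729 = 725$)
$S = 12$ ($S = 2 \left(\frac{4}{9} + \frac{1}{9} \cdot 50\right) = 2 \left(\frac{4}{9} + \frac{50}{9}\right) = 2 \cdot 6 = 12$)
$\frac{S + U{\left(38 \right)}}{-2039 + 892} = \frac{12 + 725}{-2039 + 892} = \frac{737}{-1147} = 737 \left(- \frac{1}{1147}\right) = - \frac{737}{1147}$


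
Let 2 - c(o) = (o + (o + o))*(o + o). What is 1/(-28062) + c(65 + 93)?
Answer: -4203182485/28062 ≈ -1.4978e+5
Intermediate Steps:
c(o) = 2 - 6*o² (c(o) = 2 - (o + (o + o))*(o + o) = 2 - (o + 2*o)*2*o = 2 - 3*o*2*o = 2 - 6*o²)
1/(-28062) + c(65 + 93) = 1/(-28062) + (2 - 6*(65 + 93)²) = -1/28062 + (2 - 6*158²) = -1/28062 + (2 - 6*24964) = -1/28062 + (2 - 149784) = -1/28062 - 149782 = -4203182485/28062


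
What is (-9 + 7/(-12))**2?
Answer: 13225/144 ≈ 91.840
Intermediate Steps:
(-9 + 7/(-12))**2 = (-9 + 7*(-1/12))**2 = (-9 - 7/12)**2 = (-115/12)**2 = 13225/144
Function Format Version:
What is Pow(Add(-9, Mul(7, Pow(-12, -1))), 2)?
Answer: Rational(13225, 144) ≈ 91.840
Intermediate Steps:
Pow(Add(-9, Mul(7, Pow(-12, -1))), 2) = Pow(Add(-9, Mul(7, Rational(-1, 12))), 2) = Pow(Add(-9, Rational(-7, 12)), 2) = Pow(Rational(-115, 12), 2) = Rational(13225, 144)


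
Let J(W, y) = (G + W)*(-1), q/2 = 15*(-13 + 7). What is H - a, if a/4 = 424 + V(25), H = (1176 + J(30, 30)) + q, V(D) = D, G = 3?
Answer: -833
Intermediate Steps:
q = -180 (q = 2*(15*(-13 + 7)) = 2*(15*(-6)) = 2*(-90) = -180)
J(W, y) = -3 - W (J(W, y) = (3 + W)*(-1) = -3 - W)
H = 963 (H = (1176 + (-3 - 1*30)) - 180 = (1176 + (-3 - 30)) - 180 = (1176 - 33) - 180 = 1143 - 180 = 963)
a = 1796 (a = 4*(424 + 25) = 4*449 = 1796)
H - a = 963 - 1*1796 = 963 - 1796 = -833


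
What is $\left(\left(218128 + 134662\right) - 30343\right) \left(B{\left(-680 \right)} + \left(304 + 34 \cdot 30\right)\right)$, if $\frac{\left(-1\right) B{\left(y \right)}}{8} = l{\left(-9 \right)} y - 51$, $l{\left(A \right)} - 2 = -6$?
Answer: $-6457968516$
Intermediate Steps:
$l{\left(A \right)} = -4$ ($l{\left(A \right)} = 2 - 6 = -4$)
$B{\left(y \right)} = 408 + 32 y$ ($B{\left(y \right)} = - 8 \left(- 4 y - 51\right) = - 8 \left(-51 - 4 y\right) = 408 + 32 y$)
$\left(\left(218128 + 134662\right) - 30343\right) \left(B{\left(-680 \right)} + \left(304 + 34 \cdot 30\right)\right) = \left(\left(218128 + 134662\right) - 30343\right) \left(\left(408 + 32 \left(-680\right)\right) + \left(304 + 34 \cdot 30\right)\right) = \left(352790 - 30343\right) \left(\left(408 - 21760\right) + \left(304 + 1020\right)\right) = 322447 \left(-21352 + 1324\right) = 322447 \left(-20028\right) = -6457968516$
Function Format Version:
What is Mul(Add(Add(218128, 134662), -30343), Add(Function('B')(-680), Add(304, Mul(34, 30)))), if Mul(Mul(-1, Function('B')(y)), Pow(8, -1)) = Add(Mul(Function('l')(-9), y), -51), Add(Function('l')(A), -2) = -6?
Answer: -6457968516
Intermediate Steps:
Function('l')(A) = -4 (Function('l')(A) = Add(2, -6) = -4)
Function('B')(y) = Add(408, Mul(32, y)) (Function('B')(y) = Mul(-8, Add(Mul(-4, y), -51)) = Mul(-8, Add(-51, Mul(-4, y))) = Add(408, Mul(32, y)))
Mul(Add(Add(218128, 134662), -30343), Add(Function('B')(-680), Add(304, Mul(34, 30)))) = Mul(Add(Add(218128, 134662), -30343), Add(Add(408, Mul(32, -680)), Add(304, Mul(34, 30)))) = Mul(Add(352790, -30343), Add(Add(408, -21760), Add(304, 1020))) = Mul(322447, Add(-21352, 1324)) = Mul(322447, -20028) = -6457968516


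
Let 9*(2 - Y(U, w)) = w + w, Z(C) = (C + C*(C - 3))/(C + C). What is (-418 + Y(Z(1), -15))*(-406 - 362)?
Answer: 316928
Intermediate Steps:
Z(C) = (C + C*(-3 + C))/(2*C) (Z(C) = (C + C*(-3 + C))/((2*C)) = (C + C*(-3 + C))*(1/(2*C)) = (C + C*(-3 + C))/(2*C))
Y(U, w) = 2 - 2*w/9 (Y(U, w) = 2 - (w + w)/9 = 2 - 2*w/9)
(-418 + Y(Z(1), -15))*(-406 - 362) = (-418 + (2 - 2/9*(-15)))*(-406 - 362) = (-418 + (2 + 10/3))*(-768) = (-418 + 16/3)*(-768) = -1238/3*(-768) = 316928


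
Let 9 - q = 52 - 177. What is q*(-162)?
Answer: -21708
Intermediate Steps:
q = 134 (q = 9 - (52 - 177) = 9 - 1*(-125) = 9 + 125 = 134)
q*(-162) = 134*(-162) = -21708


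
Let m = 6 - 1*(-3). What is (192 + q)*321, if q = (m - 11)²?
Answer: 62916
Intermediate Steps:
m = 9 (m = 6 + 3 = 9)
q = 4 (q = (9 - 11)² = (-2)² = 4)
(192 + q)*321 = (192 + 4)*321 = 196*321 = 62916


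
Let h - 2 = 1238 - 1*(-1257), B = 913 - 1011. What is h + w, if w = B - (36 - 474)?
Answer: 2837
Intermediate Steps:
B = -98
h = 2497 (h = 2 + (1238 - 1*(-1257)) = 2 + (1238 + 1257) = 2 + 2495 = 2497)
w = 340 (w = -98 - (36 - 474) = -98 - 1*(-438) = -98 + 438 = 340)
h + w = 2497 + 340 = 2837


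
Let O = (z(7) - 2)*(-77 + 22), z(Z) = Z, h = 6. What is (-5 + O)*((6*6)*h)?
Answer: -60480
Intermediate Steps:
O = -275 (O = (7 - 2)*(-77 + 22) = 5*(-55) = -275)
(-5 + O)*((6*6)*h) = (-5 - 275)*((6*6)*6) = -10080*6 = -280*216 = -60480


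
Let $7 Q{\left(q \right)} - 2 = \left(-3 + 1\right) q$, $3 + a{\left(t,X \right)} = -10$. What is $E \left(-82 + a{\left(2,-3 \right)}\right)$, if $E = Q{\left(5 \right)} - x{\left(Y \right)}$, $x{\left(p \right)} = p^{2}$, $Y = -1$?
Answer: $\frac{1425}{7} \approx 203.57$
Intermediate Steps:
$a{\left(t,X \right)} = -13$ ($a{\left(t,X \right)} = -3 - 10 = -13$)
$Q{\left(q \right)} = \frac{2}{7} - \frac{2 q}{7}$ ($Q{\left(q \right)} = \frac{2}{7} + \frac{\left(-3 + 1\right) q}{7} = \frac{2}{7} + \frac{\left(-2\right) q}{7} = \frac{2}{7} - \frac{2 q}{7}$)
$E = - \frac{15}{7}$ ($E = \left(\frac{2}{7} - \frac{10}{7}\right) - \left(-1\right)^{2} = \left(\frac{2}{7} - \frac{10}{7}\right) - 1 = - \frac{8}{7} - 1 = - \frac{15}{7} \approx -2.1429$)
$E \left(-82 + a{\left(2,-3 \right)}\right) = - \frac{15 \left(-82 - 13\right)}{7} = \left(- \frac{15}{7}\right) \left(-95\right) = \frac{1425}{7}$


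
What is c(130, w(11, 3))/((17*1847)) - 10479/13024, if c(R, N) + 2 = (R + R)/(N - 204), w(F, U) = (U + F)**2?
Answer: -329479449/408940576 ≈ -0.80569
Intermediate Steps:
w(F, U) = (F + U)**2
c(R, N) = -2 + 2*R/(-204 + N) (c(R, N) = -2 + (R + R)/(N - 204) = -2 + (2*R)/(-204 + N) = -2 + 2*R/(-204 + N))
c(130, w(11, 3))/((17*1847)) - 10479/13024 = (2*(204 + 130 - (11 + 3)**2)/(-204 + (11 + 3)**2))/((17*1847)) - 10479/13024 = (2*(204 + 130 - 1*14**2)/(-204 + 14**2))/31399 - 10479*1/13024 = (2*(204 + 130 - 1*196)/(-204 + 196))*(1/31399) - 10479/13024 = (2*(204 + 130 - 196)/(-8))*(1/31399) - 10479/13024 = (2*(-1/8)*138)*(1/31399) - 10479/13024 = -69/2*1/31399 - 10479/13024 = -69/62798 - 10479/13024 = -329479449/408940576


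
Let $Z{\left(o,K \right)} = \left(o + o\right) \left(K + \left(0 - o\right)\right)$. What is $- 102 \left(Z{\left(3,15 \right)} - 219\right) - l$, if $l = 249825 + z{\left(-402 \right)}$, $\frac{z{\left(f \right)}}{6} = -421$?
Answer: $-232305$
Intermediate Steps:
$z{\left(f \right)} = -2526$ ($z{\left(f \right)} = 6 \left(-421\right) = -2526$)
$l = 247299$ ($l = 249825 - 2526 = 247299$)
$Z{\left(o,K \right)} = 2 o \left(K - o\right)$
$- 102 \left(Z{\left(3,15 \right)} - 219\right) - l = - 102 \left(2 \cdot 3 \left(15 - 3\right) - 219\right) - 247299 = - 102 \left(2 \cdot 3 \cdot 12 - 219\right) - 247299 = - 102 \left(72 - 219\right) - 247299 = \left(-102\right) \left(-147\right) - 247299 = 14994 - 247299 = -232305$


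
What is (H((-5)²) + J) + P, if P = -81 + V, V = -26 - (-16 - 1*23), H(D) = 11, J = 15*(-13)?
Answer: -252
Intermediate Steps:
J = -195
V = 13 (V = -26 - (-16 - 23) = -26 - 1*(-39) = -26 + 39 = 13)
P = -68 (P = -81 + 13 = -68)
(H((-5)²) + J) + P = (11 - 195) - 68 = -184 - 68 = -252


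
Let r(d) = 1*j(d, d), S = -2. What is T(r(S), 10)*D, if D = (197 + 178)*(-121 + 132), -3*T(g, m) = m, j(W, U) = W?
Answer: -13750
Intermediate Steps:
r(d) = d (r(d) = 1*d = d)
T(g, m) = -m/3
D = 4125 (D = 375*11 = 4125)
T(r(S), 10)*D = -1/3*10*4125 = -10/3*4125 = -13750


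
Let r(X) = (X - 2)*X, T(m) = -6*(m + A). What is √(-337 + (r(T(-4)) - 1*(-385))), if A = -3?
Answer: 24*√3 ≈ 41.569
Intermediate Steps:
T(m) = 18 - 6*m (T(m) = -6*(m - 3) = -6*(-3 + m) = 18 - 6*m)
r(X) = X*(-2 + X) (r(X) = (-2 + X)*X = X*(-2 + X))
√(-337 + (r(T(-4)) - 1*(-385))) = √(-337 + ((18 - 6*(-4))*(-2 + (18 - 6*(-4))) - 1*(-385))) = √(-337 + ((18 + 24)*(-2 + (18 + 24)) + 385)) = √(-337 + (42*(-2 + 42) + 385)) = √(-337 + (42*40 + 385)) = √(-337 + (1680 + 385)) = √(-337 + 2065) = √1728 = 24*√3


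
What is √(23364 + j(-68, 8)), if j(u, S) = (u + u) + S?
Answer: 2*√5809 ≈ 152.43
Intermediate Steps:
j(u, S) = S + 2*u (j(u, S) = 2*u + S = S + 2*u)
√(23364 + j(-68, 8)) = √(23364 + (8 + 2*(-68))) = √(23364 + (8 - 136)) = √(23364 - 128) = √23236 = 2*√5809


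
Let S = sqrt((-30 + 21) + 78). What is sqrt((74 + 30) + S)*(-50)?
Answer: -50*sqrt(104 + sqrt(69)) ≈ -529.87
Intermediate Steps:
S = sqrt(69) (S = sqrt(-9 + 78) = sqrt(69) ≈ 8.3066)
sqrt((74 + 30) + S)*(-50) = sqrt((74 + 30) + sqrt(69))*(-50) = sqrt(104 + sqrt(69))*(-50) = -50*sqrt(104 + sqrt(69))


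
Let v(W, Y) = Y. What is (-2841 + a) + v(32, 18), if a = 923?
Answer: -1900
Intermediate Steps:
(-2841 + a) + v(32, 18) = (-2841 + 923) + 18 = -1918 + 18 = -1900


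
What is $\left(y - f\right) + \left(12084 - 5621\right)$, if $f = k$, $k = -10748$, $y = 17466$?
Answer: $34677$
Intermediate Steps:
$f = -10748$
$\left(y - f\right) + \left(12084 - 5621\right) = \left(17466 - -10748\right) + \left(12084 - 5621\right) = \left(17466 + 10748\right) + 6463 = 28214 + 6463 = 34677$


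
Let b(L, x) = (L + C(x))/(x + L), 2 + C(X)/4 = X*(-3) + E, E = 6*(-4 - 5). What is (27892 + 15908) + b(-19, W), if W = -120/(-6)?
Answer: 43317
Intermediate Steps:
E = -54 (E = 6*(-9) = -54)
W = 20 (W = -120*(-1/6) = 20)
C(X) = -224 - 12*X (C(X) = -8 + 4*(X*(-3) - 54) = -8 + 4*(-3*X - 54) = -8 + 4*(-54 - 3*X) = -8 + (-216 - 12*X) = -224 - 12*X)
b(L, x) = (-224 + L - 12*x)/(L + x) (b(L, x) = (L + (-224 - 12*x))/(x + L) = (-224 + L - 12*x)/(L + x))
(27892 + 15908) + b(-19, W) = (27892 + 15908) + (-224 - 19 - 12*20)/(-19 + 20) = 43800 + (-224 - 19 - 240)/1 = 43800 + 1*(-483) = 43800 - 483 = 43317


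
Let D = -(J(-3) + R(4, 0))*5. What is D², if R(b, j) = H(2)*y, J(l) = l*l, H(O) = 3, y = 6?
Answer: 18225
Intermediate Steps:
J(l) = l²
R(b, j) = 18 (R(b, j) = 3*6 = 18)
D = -135 (D = -((-3)² + 18)*5 = -(9 + 18)*5 = -27*5 = -1*135 = -135)
D² = (-135)² = 18225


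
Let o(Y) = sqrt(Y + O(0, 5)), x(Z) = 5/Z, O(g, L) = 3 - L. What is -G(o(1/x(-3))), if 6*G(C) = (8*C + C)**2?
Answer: 351/10 ≈ 35.100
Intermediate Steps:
o(Y) = sqrt(-2 + Y) (o(Y) = sqrt(Y + (3 - 1*5)) = sqrt(Y + (3 - 5)) = sqrt(Y - 2) = sqrt(-2 + Y))
G(C) = 27*C**2/2 (G(C) = (8*C + C)**2/6 = (9*C)**2/6 = (81*C**2)/6 = 27*C**2/2)
-G(o(1/x(-3))) = -27*(sqrt(-2 + 1/(5/(-3))))**2/2 = -27*(sqrt(-2 + 1/(5*(-1/3))))**2/2 = -27*(sqrt(-2 + 1/(-5/3)))**2/2 = -27*(sqrt(-2 - 3/5))**2/2 = -27*(sqrt(-13/5))**2/2 = -27*(I*sqrt(65)/5)**2/2 = -27*(-13)/(2*5) = -1*(-351/10) = 351/10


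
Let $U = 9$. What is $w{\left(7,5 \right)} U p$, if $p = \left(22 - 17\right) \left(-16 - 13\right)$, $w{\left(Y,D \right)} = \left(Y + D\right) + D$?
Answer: $-22185$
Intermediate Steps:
$w{\left(Y,D \right)} = Y + 2 D$ ($w{\left(Y,D \right)} = \left(D + Y\right) + D = Y + 2 D$)
$p = -145$ ($p = 5 \left(-29\right) = -145$)
$w{\left(7,5 \right)} U p = \left(7 + 2 \cdot 5\right) 9 \left(-145\right) = \left(7 + 10\right) 9 \left(-145\right) = 17 \cdot 9 \left(-145\right) = 153 \left(-145\right) = -22185$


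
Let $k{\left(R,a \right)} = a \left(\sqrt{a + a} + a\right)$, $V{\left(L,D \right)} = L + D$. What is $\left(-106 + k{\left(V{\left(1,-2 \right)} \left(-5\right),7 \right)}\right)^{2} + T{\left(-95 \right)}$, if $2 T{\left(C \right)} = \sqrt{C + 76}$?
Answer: $3935 - 798 \sqrt{14} + \frac{i \sqrt{19}}{2} \approx 949.16 + 2.1795 i$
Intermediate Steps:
$T{\left(C \right)} = \frac{\sqrt{76 + C}}{2}$ ($T{\left(C \right)} = \frac{\sqrt{C + 76}}{2} = \frac{\sqrt{76 + C}}{2}$)
$V{\left(L,D \right)} = D + L$
$k{\left(R,a \right)} = a \left(a + \sqrt{2} \sqrt{a}\right)$ ($k{\left(R,a \right)} = a \left(\sqrt{2 a} + a\right) = a \left(\sqrt{2} \sqrt{a} + a\right) = a \left(a + \sqrt{2} \sqrt{a}\right)$)
$\left(-106 + k{\left(V{\left(1,-2 \right)} \left(-5\right),7 \right)}\right)^{2} + T{\left(-95 \right)} = \left(-106 + \left(7^{2} + \sqrt{2} \cdot 7^{\frac{3}{2}}\right)\right)^{2} + \frac{\sqrt{76 - 95}}{2} = \left(-106 + \left(49 + \sqrt{2} \cdot 7 \sqrt{7}\right)\right)^{2} + \frac{\sqrt{-19}}{2} = \left(-106 + \left(49 + 7 \sqrt{14}\right)\right)^{2} + \frac{i \sqrt{19}}{2} = \left(-57 + 7 \sqrt{14}\right)^{2} + \frac{i \sqrt{19}}{2}$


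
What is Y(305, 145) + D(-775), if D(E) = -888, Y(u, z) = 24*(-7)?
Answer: -1056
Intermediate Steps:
Y(u, z) = -168
Y(305, 145) + D(-775) = -168 - 888 = -1056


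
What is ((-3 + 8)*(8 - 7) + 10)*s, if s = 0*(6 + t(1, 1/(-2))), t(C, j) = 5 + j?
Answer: 0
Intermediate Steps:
s = 0 (s = 0*(6 + (5 + 1/(-2))) = 0*(6 + (5 - 1/2)) = 0*(6 + 9/2) = 0*(21/2) = 0)
((-3 + 8)*(8 - 7) + 10)*s = ((-3 + 8)*(8 - 7) + 10)*0 = (5*1 + 10)*0 = (5 + 10)*0 = 15*0 = 0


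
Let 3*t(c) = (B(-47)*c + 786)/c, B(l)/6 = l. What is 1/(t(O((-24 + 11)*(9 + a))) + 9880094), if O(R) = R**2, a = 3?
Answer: 12168/120219840131 ≈ 1.0121e-7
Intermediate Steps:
B(l) = 6*l
t(c) = (786 - 282*c)/(3*c) (t(c) = (((6*(-47))*c + 786)/c)/3 = ((-282*c + 786)/c)/3 = ((786 - 282*c)/c)/3 = (786 - 282*c)/(3*c))
1/(t(O((-24 + 11)*(9 + a))) + 9880094) = 1/((-94 + 262/(((-24 + 11)*(9 + 3))**2)) + 9880094) = 1/((-94 + 262/((-13*12)**2)) + 9880094) = 1/((-94 + 262/((-156)**2)) + 9880094) = 1/((-94 + 262/24336) + 9880094) = 1/((-94 + 262*(1/24336)) + 9880094) = 1/((-94 + 131/12168) + 9880094) = 1/(-1143661/12168 + 9880094) = 1/(120219840131/12168) = 12168/120219840131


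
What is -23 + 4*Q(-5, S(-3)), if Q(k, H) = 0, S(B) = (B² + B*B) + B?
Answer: -23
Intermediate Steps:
S(B) = B + 2*B² (S(B) = (B² + B²) + B = 2*B² + B = B + 2*B²)
-23 + 4*Q(-5, S(-3)) = -23 + 4*0 = -23 + 0 = -23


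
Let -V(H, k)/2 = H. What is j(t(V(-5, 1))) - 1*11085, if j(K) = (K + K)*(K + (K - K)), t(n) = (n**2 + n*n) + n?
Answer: 77115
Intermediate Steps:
V(H, k) = -2*H
t(n) = n + 2*n**2 (t(n) = (n**2 + n**2) + n = 2*n**2 + n = n + 2*n**2)
j(K) = 2*K**2 (j(K) = (2*K)*(K + 0) = (2*K)*K = 2*K**2)
j(t(V(-5, 1))) - 1*11085 = 2*((-2*(-5))*(1 + 2*(-2*(-5))))**2 - 1*11085 = 2*(10*(1 + 2*10))**2 - 11085 = 2*(10*(1 + 20))**2 - 11085 = 2*(10*21)**2 - 11085 = 2*210**2 - 11085 = 2*44100 - 11085 = 88200 - 11085 = 77115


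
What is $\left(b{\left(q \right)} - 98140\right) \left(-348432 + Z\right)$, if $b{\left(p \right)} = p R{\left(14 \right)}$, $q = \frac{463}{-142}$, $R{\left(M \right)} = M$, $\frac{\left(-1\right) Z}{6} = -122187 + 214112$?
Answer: $\frac{6273937418742}{71} \approx 8.8365 \cdot 10^{10}$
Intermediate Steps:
$Z = -551550$ ($Z = - 6 \left(-122187 + 214112\right) = \left(-6\right) 91925 = -551550$)
$q = - \frac{463}{142}$ ($q = 463 \left(- \frac{1}{142}\right) = - \frac{463}{142} \approx -3.2606$)
$b{\left(p \right)} = 14 p$ ($b{\left(p \right)} = p 14 = 14 p$)
$\left(b{\left(q \right)} - 98140\right) \left(-348432 + Z\right) = \left(14 \left(- \frac{463}{142}\right) - 98140\right) \left(-348432 - 551550\right) = \left(- \frac{3241}{71} - 98140\right) \left(-899982\right) = \left(- \frac{6971181}{71}\right) \left(-899982\right) = \frac{6273937418742}{71}$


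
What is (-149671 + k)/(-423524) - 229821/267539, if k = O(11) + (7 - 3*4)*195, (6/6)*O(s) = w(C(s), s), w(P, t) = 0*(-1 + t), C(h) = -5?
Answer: -28515514505/56654593718 ≈ -0.50332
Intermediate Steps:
w(P, t) = 0
O(s) = 0
k = -975 (k = 0 + (7 - 3*4)*195 = 0 + (7 - 12)*195 = 0 - 5*195 = 0 - 975 = -975)
(-149671 + k)/(-423524) - 229821/267539 = (-149671 - 975)/(-423524) - 229821/267539 = -150646*(-1/423524) - 229821*1/267539 = 75323/211762 - 229821/267539 = -28515514505/56654593718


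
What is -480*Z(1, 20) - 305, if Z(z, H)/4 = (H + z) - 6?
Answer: -29105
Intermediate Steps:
Z(z, H) = -24 + 4*H + 4*z (Z(z, H) = 4*((H + z) - 6) = 4*(-6 + H + z) = -24 + 4*H + 4*z)
-480*Z(1, 20) - 305 = -480*(-24 + 4*20 + 4*1) - 305 = -480*(-24 + 80 + 4) - 305 = -480*60 - 305 = -28800 - 305 = -29105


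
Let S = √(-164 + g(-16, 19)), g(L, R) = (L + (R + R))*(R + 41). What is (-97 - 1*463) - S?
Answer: -594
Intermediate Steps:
g(L, R) = (41 + R)*(L + 2*R) (g(L, R) = (L + 2*R)*(41 + R) = (41 + R)*(L + 2*R))
S = 34 (S = √(-164 + (2*19² + 41*(-16) + 82*19 - 16*19)) = √(-164 + (2*361 - 656 + 1558 - 304)) = √(-164 + (722 - 656 + 1558 - 304)) = √(-164 + 1320) = √1156 = 34)
(-97 - 1*463) - S = (-97 - 1*463) - 1*34 = (-97 - 463) - 34 = -560 - 34 = -594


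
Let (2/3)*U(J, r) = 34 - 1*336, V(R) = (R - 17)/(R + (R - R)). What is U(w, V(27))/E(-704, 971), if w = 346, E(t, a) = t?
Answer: 453/704 ≈ 0.64347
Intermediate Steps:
V(R) = (-17 + R)/R (V(R) = (-17 + R)/(R + 0) = (-17 + R)/R)
U(J, r) = -453 (U(J, r) = 3*(34 - 1*336)/2 = 3*(34 - 336)/2 = (3/2)*(-302) = -453)
U(w, V(27))/E(-704, 971) = -453/(-704) = -453*(-1/704) = 453/704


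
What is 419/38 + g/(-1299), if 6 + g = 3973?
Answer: 393535/49362 ≈ 7.9724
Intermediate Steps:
g = 3967 (g = -6 + 3973 = 3967)
419/38 + g/(-1299) = 419/38 + 3967/(-1299) = 419*(1/38) + 3967*(-1/1299) = 419/38 - 3967/1299 = 393535/49362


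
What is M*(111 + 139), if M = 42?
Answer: 10500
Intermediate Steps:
M*(111 + 139) = 42*(111 + 139) = 42*250 = 10500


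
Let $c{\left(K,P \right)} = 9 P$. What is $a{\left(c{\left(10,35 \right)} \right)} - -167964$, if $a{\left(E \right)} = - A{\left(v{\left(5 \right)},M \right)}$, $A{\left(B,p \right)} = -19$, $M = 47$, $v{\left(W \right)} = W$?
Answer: $167983$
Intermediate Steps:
$a{\left(E \right)} = 19$ ($a{\left(E \right)} = \left(-1\right) \left(-19\right) = 19$)
$a{\left(c{\left(10,35 \right)} \right)} - -167964 = 19 - -167964 = 19 + 167964 = 167983$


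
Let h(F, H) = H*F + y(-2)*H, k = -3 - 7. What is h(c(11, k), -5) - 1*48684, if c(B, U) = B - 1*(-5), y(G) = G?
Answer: -48754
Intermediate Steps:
k = -10
c(B, U) = 5 + B (c(B, U) = B + 5 = 5 + B)
h(F, H) = -2*H + F*H (h(F, H) = H*F - 2*H = F*H - 2*H = -2*H + F*H)
h(c(11, k), -5) - 1*48684 = -5*(-2 + (5 + 11)) - 1*48684 = -5*(-2 + 16) - 48684 = -5*14 - 48684 = -70 - 48684 = -48754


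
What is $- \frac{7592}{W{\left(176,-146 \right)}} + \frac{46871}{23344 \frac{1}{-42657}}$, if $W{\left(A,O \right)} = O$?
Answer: $- \frac{1998162359}{23344} \approx -85596.0$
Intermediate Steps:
$- \frac{7592}{W{\left(176,-146 \right)}} + \frac{46871}{23344 \frac{1}{-42657}} = - \frac{7592}{-146} + \frac{46871}{23344 \frac{1}{-42657}} = \left(-7592\right) \left(- \frac{1}{146}\right) + \frac{46871}{23344 \left(- \frac{1}{42657}\right)} = 52 + \frac{46871}{- \frac{23344}{42657}} = 52 + 46871 \left(- \frac{42657}{23344}\right) = 52 - \frac{1999376247}{23344} = - \frac{1998162359}{23344}$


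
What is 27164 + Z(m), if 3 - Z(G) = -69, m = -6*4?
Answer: 27236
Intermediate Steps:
m = -24
Z(G) = 72 (Z(G) = 3 - 1*(-69) = 3 + 69 = 72)
27164 + Z(m) = 27164 + 72 = 27236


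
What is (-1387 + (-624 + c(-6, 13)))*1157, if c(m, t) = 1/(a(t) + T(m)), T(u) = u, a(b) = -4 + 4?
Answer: -13961519/6 ≈ -2.3269e+6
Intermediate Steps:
a(b) = 0
c(m, t) = 1/m (c(m, t) = 1/(0 + m) = 1/m)
(-1387 + (-624 + c(-6, 13)))*1157 = (-1387 + (-624 + 1/(-6)))*1157 = (-1387 + (-624 - ⅙))*1157 = (-1387 - 3745/6)*1157 = -12067/6*1157 = -13961519/6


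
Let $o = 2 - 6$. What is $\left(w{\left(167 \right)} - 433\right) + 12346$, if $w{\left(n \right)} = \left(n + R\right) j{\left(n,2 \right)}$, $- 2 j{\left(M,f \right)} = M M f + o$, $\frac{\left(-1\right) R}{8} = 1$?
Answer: $-4422120$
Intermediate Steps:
$R = -8$ ($R = \left(-8\right) 1 = -8$)
$o = -4$ ($o = 2 - 6 = -4$)
$j{\left(M,f \right)} = 2 - \frac{f M^{2}}{2}$ ($j{\left(M,f \right)} = - \frac{M M f - 4}{2} = - \frac{M^{2} f - 4}{2} = - \frac{f M^{2} - 4}{2} = - \frac{-4 + f M^{2}}{2} = 2 - \frac{f M^{2}}{2}$)
$w{\left(n \right)} = \left(-8 + n\right) \left(2 - n^{2}\right)$ ($w{\left(n \right)} = \left(n - 8\right) \left(2 - 1 n^{2}\right) = \left(-8 + n\right) \left(2 - n^{2}\right)$)
$\left(w{\left(167 \right)} - 433\right) + 12346 = \left(- \left(-8 + 167\right) \left(-2 + 167^{2}\right) - 433\right) + 12346 = \left(\left(-1\right) 159 \left(-2 + 27889\right) - 433\right) + 12346 = \left(\left(-1\right) 159 \cdot 27887 - 433\right) + 12346 = \left(-4434033 - 433\right) + 12346 = -4434466 + 12346 = -4422120$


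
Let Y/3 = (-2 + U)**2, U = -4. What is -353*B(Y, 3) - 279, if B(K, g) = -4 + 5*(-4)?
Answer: 8193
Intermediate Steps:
Y = 108 (Y = 3*(-2 - 4)**2 = 3*(-6)**2 = 3*36 = 108)
B(K, g) = -24 (B(K, g) = -4 - 20 = -24)
-353*B(Y, 3) - 279 = -353*(-24) - 279 = 8472 - 279 = 8193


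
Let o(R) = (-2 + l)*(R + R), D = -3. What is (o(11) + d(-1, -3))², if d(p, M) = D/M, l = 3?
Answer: 529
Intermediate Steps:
d(p, M) = -3/M
o(R) = 2*R (o(R) = (-2 + 3)*(R + R) = 1*(2*R) = 2*R)
(o(11) + d(-1, -3))² = (2*11 - 3/(-3))² = (22 - 3*(-⅓))² = (22 + 1)² = 23² = 529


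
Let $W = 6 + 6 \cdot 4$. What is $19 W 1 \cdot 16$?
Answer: $9120$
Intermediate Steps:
$W = 30$ ($W = 6 + 24 = 30$)
$19 W 1 \cdot 16 = 19 \cdot 30 \cdot 1 \cdot 16 = 19 \cdot 30 \cdot 16 = 570 \cdot 16 = 9120$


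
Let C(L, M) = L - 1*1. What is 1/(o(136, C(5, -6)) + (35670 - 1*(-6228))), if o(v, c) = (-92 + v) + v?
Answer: 1/42078 ≈ 2.3765e-5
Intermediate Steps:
C(L, M) = -1 + L (C(L, M) = L - 1 = -1 + L)
o(v, c) = -92 + 2*v
1/(o(136, C(5, -6)) + (35670 - 1*(-6228))) = 1/((-92 + 2*136) + (35670 - 1*(-6228))) = 1/((-92 + 272) + (35670 + 6228)) = 1/(180 + 41898) = 1/42078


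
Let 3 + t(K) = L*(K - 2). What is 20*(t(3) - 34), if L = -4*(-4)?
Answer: -420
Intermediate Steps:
L = 16
t(K) = -35 + 16*K (t(K) = -3 + 16*(K - 2) = -3 + 16*(-2 + K) = -3 + (-32 + 16*K) = -35 + 16*K)
20*(t(3) - 34) = 20*((-35 + 16*3) - 34) = 20*((-35 + 48) - 34) = 20*(13 - 34) = 20*(-21) = -420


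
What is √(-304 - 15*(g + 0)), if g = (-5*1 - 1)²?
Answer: 2*I*√211 ≈ 29.052*I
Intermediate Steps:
g = 36 (g = (-5 - 1)² = (-6)² = 36)
√(-304 - 15*(g + 0)) = √(-304 - 15*(36 + 0)) = √(-304 - 15*36) = √(-304 - 540) = √(-844) = 2*I*√211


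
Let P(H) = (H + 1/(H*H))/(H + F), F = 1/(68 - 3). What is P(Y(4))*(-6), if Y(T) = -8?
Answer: -33215/5536 ≈ -5.9998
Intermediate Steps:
F = 1/65 ≈ 0.015385
P(H) = (H + H⁻²)/(1/65 + H) (P(H) = (H + 1/(H*H))/(H + 1/65) = (H + 1/(H²))/(1/65 + H) = (H + H⁻²)/(1/65 + H))
P(Y(4))*(-6) = (65*(1 + (-8)³)/((-8)²*(1 + 65*(-8))))*(-6) = (65*(1/64)*(1 - 512)/(1 - 520))*(-6) = (65*(1/64)*(-511)/(-519))*(-6) = (65*(1/64)*(-1/519)*(-511))*(-6) = (33215/33216)*(-6) = -33215/5536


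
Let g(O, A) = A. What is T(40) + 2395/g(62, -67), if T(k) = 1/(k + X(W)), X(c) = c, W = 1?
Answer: -98128/2747 ≈ -35.722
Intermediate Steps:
T(k) = 1/(1 + k) (T(k) = 1/(k + 1) = 1/(1 + k))
T(40) + 2395/g(62, -67) = 1/(1 + 40) + 2395/(-67) = 1/41 + 2395*(-1/67) = 1/41 - 2395/67 = -98128/2747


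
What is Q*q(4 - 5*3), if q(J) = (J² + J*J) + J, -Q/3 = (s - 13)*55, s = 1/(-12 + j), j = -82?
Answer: 46614645/94 ≈ 4.9590e+5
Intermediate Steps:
s = -1/94 (s = 1/(-12 - 82) = 1/(-94) = -1/94 ≈ -0.010638)
Q = 201795/94 (Q = -3*(-1/94 - 13)*55 = -(-3669)*55/94 = -3*(-67265/94) = 201795/94 ≈ 2146.8)
q(J) = J + 2*J² (q(J) = (J² + J²) + J = 2*J² + J = J + 2*J²)
Q*q(4 - 5*3) = 201795*((4 - 5*3)*(1 + 2*(4 - 5*3)))/94 = 201795*((4 - 15)*(1 + 2*(4 - 15)))/94 = 201795*(-11*(1 + 2*(-11)))/94 = 201795*(-11*(1 - 22))/94 = 201795*(-11*(-21))/94 = (201795/94)*231 = 46614645/94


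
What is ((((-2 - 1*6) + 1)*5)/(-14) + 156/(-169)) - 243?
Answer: -6277/26 ≈ -241.42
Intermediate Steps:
((((-2 - 1*6) + 1)*5)/(-14) + 156/(-169)) - 243 = ((((-2 - 6) + 1)*5)*(-1/14) + 156*(-1/169)) - 243 = (((-8 + 1)*5)*(-1/14) - 12/13) - 243 = (-7*5*(-1/14) - 12/13) - 243 = (-35*(-1/14) - 12/13) - 243 = (5/2 - 12/13) - 243 = 41/26 - 243 = -6277/26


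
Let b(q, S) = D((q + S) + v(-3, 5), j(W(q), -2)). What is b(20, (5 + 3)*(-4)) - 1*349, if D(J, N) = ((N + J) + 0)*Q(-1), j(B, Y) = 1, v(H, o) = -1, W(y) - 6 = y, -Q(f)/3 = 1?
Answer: -313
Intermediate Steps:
Q(f) = -3 (Q(f) = -3*1 = -3)
W(y) = 6 + y
D(J, N) = -3*J - 3*N (D(J, N) = ((N + J) + 0)*(-3) = ((J + N) + 0)*(-3) = (J + N)*(-3) = -3*J - 3*N)
b(q, S) = -3*S - 3*q (b(q, S) = -3*((q + S) - 1) - 3*1 = -3*((S + q) - 1) - 3 = -3*(-1 + S + q) - 3 = (3 - 3*S - 3*q) - 3 = -3*S - 3*q)
b(20, (5 + 3)*(-4)) - 1*349 = (-3*(5 + 3)*(-4) - 3*20) - 1*349 = (-24*(-4) - 60) - 349 = (-3*(-32) - 60) - 349 = (96 - 60) - 349 = 36 - 349 = -313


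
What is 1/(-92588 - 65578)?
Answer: -1/158166 ≈ -6.3225e-6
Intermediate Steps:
1/(-92588 - 65578) = 1/(-158166) = -1/158166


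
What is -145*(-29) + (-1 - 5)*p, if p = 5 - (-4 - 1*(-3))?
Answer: 4169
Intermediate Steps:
p = 6 (p = 5 - (-4 + 3) = 5 - 1*(-1) = 5 + 1 = 6)
-145*(-29) + (-1 - 5)*p = -145*(-29) + (-1 - 5)*6 = 4205 - 6*6 = 4205 - 36 = 4169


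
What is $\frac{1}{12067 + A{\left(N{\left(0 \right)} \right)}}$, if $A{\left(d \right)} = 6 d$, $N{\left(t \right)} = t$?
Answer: $\frac{1}{12067} \approx 8.2871 \cdot 10^{-5}$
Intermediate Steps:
$\frac{1}{12067 + A{\left(N{\left(0 \right)} \right)}} = \frac{1}{12067 + 6 \cdot 0} = \frac{1}{12067 + 0} = \frac{1}{12067}$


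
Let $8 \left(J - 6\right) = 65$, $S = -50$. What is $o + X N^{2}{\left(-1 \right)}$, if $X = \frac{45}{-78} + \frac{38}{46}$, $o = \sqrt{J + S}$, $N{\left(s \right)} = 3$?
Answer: $\frac{1341}{598} + \frac{i \sqrt{574}}{4} \approx 2.2425 + 5.9896 i$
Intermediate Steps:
$J = \frac{113}{8}$ ($J = 6 + \frac{1}{8} \cdot 65 = 6 + \frac{65}{8} = \frac{113}{8} \approx 14.125$)
$o = \frac{i \sqrt{574}}{4}$ ($o = \sqrt{\frac{113}{8} - 50} = \sqrt{- \frac{287}{8}} = \frac{i \sqrt{574}}{4} \approx 5.9896 i$)
$X = \frac{149}{598}$ ($X = 45 \left(- \frac{1}{78}\right) + 38 \cdot \frac{1}{46} = - \frac{15}{26} + \frac{19}{23} = \frac{149}{598} \approx 0.24916$)
$o + X N^{2}{\left(-1 \right)} = \frac{i \sqrt{574}}{4} + \frac{149 \cdot 3^{2}}{598} = \frac{i \sqrt{574}}{4} + \frac{149}{598} \cdot 9 = \frac{i \sqrt{574}}{4} + \frac{1341}{598} = \frac{1341}{598} + \frac{i \sqrt{574}}{4}$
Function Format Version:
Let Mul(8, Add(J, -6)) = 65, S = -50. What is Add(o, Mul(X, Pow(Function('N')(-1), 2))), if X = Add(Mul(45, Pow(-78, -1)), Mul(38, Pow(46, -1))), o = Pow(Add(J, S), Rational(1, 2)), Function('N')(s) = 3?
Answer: Add(Rational(1341, 598), Mul(Rational(1, 4), I, Pow(574, Rational(1, 2)))) ≈ Add(2.2425, Mul(5.9896, I))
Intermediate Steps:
J = Rational(113, 8) (J = Add(6, Mul(Rational(1, 8), 65)) = Add(6, Rational(65, 8)) = Rational(113, 8) ≈ 14.125)
o = Mul(Rational(1, 4), I, Pow(574, Rational(1, 2))) (o = Pow(Add(Rational(113, 8), -50), Rational(1, 2)) = Pow(Rational(-287, 8), Rational(1, 2)) = Mul(Rational(1, 4), I, Pow(574, Rational(1, 2))) ≈ Mul(5.9896, I))
X = Rational(149, 598) (X = Add(Mul(45, Rational(-1, 78)), Mul(38, Rational(1, 46))) = Add(Rational(-15, 26), Rational(19, 23)) = Rational(149, 598) ≈ 0.24916)
Add(o, Mul(X, Pow(Function('N')(-1), 2))) = Add(Mul(Rational(1, 4), I, Pow(574, Rational(1, 2))), Mul(Rational(149, 598), Pow(3, 2))) = Add(Mul(Rational(1, 4), I, Pow(574, Rational(1, 2))), Mul(Rational(149, 598), 9)) = Add(Mul(Rational(1, 4), I, Pow(574, Rational(1, 2))), Rational(1341, 598)) = Add(Rational(1341, 598), Mul(Rational(1, 4), I, Pow(574, Rational(1, 2))))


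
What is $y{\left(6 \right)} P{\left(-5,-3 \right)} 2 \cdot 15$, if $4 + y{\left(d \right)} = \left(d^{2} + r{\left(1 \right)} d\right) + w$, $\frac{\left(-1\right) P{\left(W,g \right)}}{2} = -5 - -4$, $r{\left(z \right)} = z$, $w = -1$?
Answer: $2220$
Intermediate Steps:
$P{\left(W,g \right)} = 2$ ($P{\left(W,g \right)} = - 2 \left(-5 - -4\right) = - 2 \left(-5 + 4\right) = \left(-2\right) \left(-1\right) = 2$)
$y{\left(d \right)} = -5 + d + d^{2}$ ($y{\left(d \right)} = -4 - \left(1 - d - d^{2}\right) = -4 + \left(-1 + d + d^{2}\right) = -5 + d + d^{2}$)
$y{\left(6 \right)} P{\left(-5,-3 \right)} 2 \cdot 15 = \left(-5 + 6 + 6^{2}\right) 2 \cdot 2 \cdot 15 = \left(-5 + 6 + 36\right) 2 \cdot 2 \cdot 15 = 37 \cdot 2 \cdot 2 \cdot 15 = 74 \cdot 2 \cdot 15 = 148 \cdot 15 = 2220$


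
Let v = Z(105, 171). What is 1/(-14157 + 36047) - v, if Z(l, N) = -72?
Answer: 1576081/21890 ≈ 72.000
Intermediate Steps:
v = -72
1/(-14157 + 36047) - v = 1/(-14157 + 36047) - 1*(-72) = 1/21890 + 72 = 1576081/21890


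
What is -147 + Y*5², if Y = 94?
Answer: 2203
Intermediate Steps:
-147 + Y*5² = -147 + 94*5² = -147 + 94*25 = -147 + 2350 = 2203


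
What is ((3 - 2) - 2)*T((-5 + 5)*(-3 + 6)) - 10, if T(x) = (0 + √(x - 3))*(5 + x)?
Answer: -10 - 5*I*√3 ≈ -10.0 - 8.6602*I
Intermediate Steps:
T(x) = √(-3 + x)*(5 + x) (T(x) = (0 + √(-3 + x))*(5 + x) = √(-3 + x)*(5 + x))
((3 - 2) - 2)*T((-5 + 5)*(-3 + 6)) - 10 = ((3 - 2) - 2)*(√(-3 + (-5 + 5)*(-3 + 6))*(5 + (-5 + 5)*(-3 + 6))) - 10 = (1 - 2)*(√(-3 + 0*3)*(5 + 0*3)) - 10 = -√(-3 + 0)*(5 + 0) - 10 = -√(-3)*5 - 10 = -I*√3*5 - 10 = -5*I*√3 - 10 = -10 - 5*I*√3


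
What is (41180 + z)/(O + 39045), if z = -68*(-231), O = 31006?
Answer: 56888/70051 ≈ 0.81209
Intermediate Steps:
z = 15708
(41180 + z)/(O + 39045) = (41180 + 15708)/(31006 + 39045) = 56888/70051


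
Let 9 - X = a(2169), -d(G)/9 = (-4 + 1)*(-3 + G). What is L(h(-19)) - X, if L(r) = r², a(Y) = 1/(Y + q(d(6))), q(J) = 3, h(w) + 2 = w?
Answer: 938305/2172 ≈ 432.00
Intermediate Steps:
d(G) = -81 + 27*G (d(G) = -9*(-4 + 1)*(-3 + G) = -(-27)*(-3 + G) = -9*(9 - 3*G) = -81 + 27*G)
h(w) = -2 + w
a(Y) = 1/(3 + Y) (a(Y) = 1/(Y + 3) = 1/(3 + Y))
X = 19547/2172 (X = 9 - 1/(3 + 2169) = 9 - 1/2172 = 19547/2172 ≈ 8.9995)
L(h(-19)) - X = (-2 - 19)² - 1*19547/2172 = (-21)² - 19547/2172 = 441 - 19547/2172 = 938305/2172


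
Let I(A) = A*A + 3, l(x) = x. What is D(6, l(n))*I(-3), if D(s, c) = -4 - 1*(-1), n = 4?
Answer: -36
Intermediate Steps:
D(s, c) = -3 (D(s, c) = -4 + 1 = -3)
I(A) = 3 + A**2 (I(A) = A**2 + 3 = 3 + A**2)
D(6, l(n))*I(-3) = -3*(3 + (-3)**2) = -3*(3 + 9) = -3*12 = -36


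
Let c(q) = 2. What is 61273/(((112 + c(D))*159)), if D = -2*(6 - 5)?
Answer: 61273/18126 ≈ 3.3804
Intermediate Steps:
D = -2 (D = -2*1 = -2)
61273/(((112 + c(D))*159)) = 61273/(((112 + 2)*159)) = 61273/((114*159)) = 61273/18126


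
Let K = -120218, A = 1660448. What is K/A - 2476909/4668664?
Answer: -292127252749/484504612592 ≈ -0.60294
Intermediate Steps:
K/A - 2476909/4668664 = -120218/1660448 - 2476909/4668664 = -120218*1/1660448 - 2476909*1/4668664 = -60109/830224 - 2476909/4668664 = -292127252749/484504612592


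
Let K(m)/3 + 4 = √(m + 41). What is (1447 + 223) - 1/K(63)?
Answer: 110219/66 - √26/132 ≈ 1669.9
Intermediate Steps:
K(m) = -12 + 3*√(41 + m) (K(m) = -12 + 3*√(m + 41) = -12 + 3*√(41 + m))
(1447 + 223) - 1/K(63) = (1447 + 223) - 1/(-12 + 3*√(41 + 63)) = 1670 - 1/(-12 + 3*√104) = 1670 - 1/(-12 + 3*(2*√26)) = 1670 - 1/(-12 + 6*√26)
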